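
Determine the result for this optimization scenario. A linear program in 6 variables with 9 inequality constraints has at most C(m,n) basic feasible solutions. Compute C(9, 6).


Each vertex corresponds to some choice of n active constraints out of m, so the number of vertices is at most C(m, n) = m! / (n!(m-n)!).
m = 9, n = 6
Numerator: 9 * 8 * 7 * 6 * 5 * 4
Denominator: 6! = 720
C(9, 6) = 84


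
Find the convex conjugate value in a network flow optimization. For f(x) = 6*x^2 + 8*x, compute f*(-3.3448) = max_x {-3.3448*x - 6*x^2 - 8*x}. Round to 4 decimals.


f*(y) = sup_x {y*x - a*x^2 - b*x} = sup_x {(y-b)*x - a*x^2}
FOC: (y - b) - 2a*x = 0 => x* = (y - b)/(2a)
x* = (-3.3448 - 8)/(2*6) = -0.9454
f*(-3.3448) = (y-b)^2/(4a) = (-3.3448 - 8)^2/(4*6)
= 128.7045/24 = 5.3627


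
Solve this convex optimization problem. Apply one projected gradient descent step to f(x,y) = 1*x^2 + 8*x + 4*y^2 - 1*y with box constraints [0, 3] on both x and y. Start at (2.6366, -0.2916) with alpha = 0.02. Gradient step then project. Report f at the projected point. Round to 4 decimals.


Step 1: Compute gradient at (2.6366, -0.2916).
grad_x = 2*1*2.6366 + 8 = 13.2732
grad_y = 2*4*-0.2916 - 1 = -3.3328
Step 2: Gradient step.
x_raw = 2.6366 - 0.02*13.2732 = 2.3711
y_raw = -0.2916 - 0.02*-3.3328 = -0.2249
Step 3: Project onto [0, 3].
x_proj = clip(2.3711) = 2.3711
y_proj = clip(-0.2249) = 0.0
Step 4: Evaluate f.
f(2.3711, 0.0) = 24.5914


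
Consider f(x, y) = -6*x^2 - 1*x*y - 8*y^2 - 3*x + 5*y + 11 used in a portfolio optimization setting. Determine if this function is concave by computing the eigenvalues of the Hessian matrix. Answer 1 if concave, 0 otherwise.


The Hessian of f(x,y) = -6*x^2 - 1*x*y - 8*y^2 - 3*x + 5*y + 11 is:
H = [[-12, -1], [-1, -16]]
Trace = -12 - 16 = -28
Determinant = -12*-16 - (-1)^2 = 191
Discriminant = (-28)^2 - 4*191 = 20.0
Eigenvalues: lambda_1 = -16.2361, lambda_2 = -11.7639
The function is concave.

1


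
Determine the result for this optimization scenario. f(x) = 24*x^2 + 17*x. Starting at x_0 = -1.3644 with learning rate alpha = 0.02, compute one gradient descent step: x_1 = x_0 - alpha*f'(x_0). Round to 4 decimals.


We compute the gradient at x_0 and apply the update.
f'(x) = 48*x + 17
f'(-1.3644) = 48*-1.3644 + 17 = -48.4912
x_1 = -1.3644 - 0.02*-48.4912 = -0.3946


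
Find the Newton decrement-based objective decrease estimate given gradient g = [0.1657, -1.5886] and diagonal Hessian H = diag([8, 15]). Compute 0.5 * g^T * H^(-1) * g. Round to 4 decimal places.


Step 1: H is diagonal, so H^(-1) * g = [0.0207, -0.1059].
Step 2: g^T H^(-1) g = sum_i g_i^2 / H_ii
  = (0.1657)^2/8 + (-1.5886)^2/15
  = 0.0034 + 0.1682 = 0.1717
Step 3: Objective decrease = 0.5 * g^T H^(-1) g = 0.0858


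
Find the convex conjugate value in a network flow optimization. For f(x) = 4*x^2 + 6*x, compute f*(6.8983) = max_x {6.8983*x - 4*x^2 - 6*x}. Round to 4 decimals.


f*(y) = sup_x {y*x - a*x^2 - b*x} = sup_x {(y-b)*x - a*x^2}
FOC: (y - b) - 2a*x = 0 => x* = (y - b)/(2a)
x* = (6.8983 - 6)/(2*4) = 0.1123
f*(6.8983) = (y-b)^2/(4a) = (6.8983 - 6)^2/(4*4)
= 0.8069/16 = 0.0504


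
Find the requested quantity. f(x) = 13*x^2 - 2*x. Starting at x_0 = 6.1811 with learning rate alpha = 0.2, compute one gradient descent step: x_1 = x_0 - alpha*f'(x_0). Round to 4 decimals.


We compute the gradient at x_0 and apply the update.
f'(x) = 26*x - 2
f'(6.1811) = 26*6.1811 - 2 = 158.7086
x_1 = 6.1811 - 0.2*158.7086 = -25.5606


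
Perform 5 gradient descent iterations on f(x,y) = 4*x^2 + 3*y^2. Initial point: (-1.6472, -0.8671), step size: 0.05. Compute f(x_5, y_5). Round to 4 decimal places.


Gradient descent on f(x,y) = 4*x^2 + 3*y^2.
Starting point: (-1.6472, -0.8671), alpha = 0.05
Step 1: grad_x = 2*4*-1.6472 = -13.1776, grad_y = 2*3*-0.8671 = -5.2026
  x_1 = -1.6472 - 0.05*-13.1776 = -0.9883
  y_1 = -0.8671 - 0.05*-5.2026 = -0.607
Step 2: grad_x = 2*4*-0.9883 = -7.9066, grad_y = 2*3*-0.607 = -3.6418
  x_2 = -0.9883 - 0.05*-7.9066 = -0.593
  y_2 = -0.607 - 0.05*-3.6418 = -0.4249
Step 3: grad_x = 2*4*-0.593 = -4.7439, grad_y = 2*3*-0.4249 = -2.5493
  x_3 = -0.593 - 0.05*-4.7439 = -0.3558
  y_3 = -0.4249 - 0.05*-2.5493 = -0.2974
Step 4: grad_x = 2*4*-0.3558 = -2.8464, grad_y = 2*3*-0.2974 = -1.7845
  x_4 = -0.3558 - 0.05*-2.8464 = -0.2135
  y_4 = -0.2974 - 0.05*-1.7845 = -0.2082
Step 5: grad_x = 2*4*-0.2135 = -1.7078, grad_y = 2*3*-0.2082 = -1.2491
  x_5 = -0.2135 - 0.05*-1.7078 = -0.1281
  y_5 = -0.2082 - 0.05*-1.2491 = -0.1457
f(-0.1281, -0.1457) = 4*(-0.1281)^2 + 3*(-0.1457)^2 = 0.1293


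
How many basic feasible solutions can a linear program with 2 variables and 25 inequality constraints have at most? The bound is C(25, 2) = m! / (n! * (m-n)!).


Each vertex corresponds to some choice of n active constraints out of m, so the number of vertices is at most C(m, n) = m! / (n!(m-n)!).
m = 25, n = 2
Numerator: 25 * 24
Denominator: 2! = 2
C(25, 2) = 300


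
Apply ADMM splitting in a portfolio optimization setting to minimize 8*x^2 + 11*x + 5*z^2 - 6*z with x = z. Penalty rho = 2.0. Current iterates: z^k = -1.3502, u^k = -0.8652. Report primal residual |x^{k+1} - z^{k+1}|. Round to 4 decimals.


ADMM iteration with rho = 2.0, z^k = -1.3502, u^k = -0.8652
Step 1: x-update.
Minimize 8*x^2 + 11*x + (2.0/2)*(x + 1.3502 - 0.8652)^2
FOC: (2*8 + 2.0)*x = -11 + 2.0*(-1.3502 + 0.8652)
x^{k+1} = -0.665
Step 2: z-update.
Minimize 5*z^2 - 6*z + (2.0/2)*(-0.665 - z - 0.8652)^2
FOC: (2*5 + 2.0)*z = 6 + 2.0*(-0.665 - 0.8652)
z^{k+1} = 0.245
Step 3: u-update.
u^{k+1} = -0.8652 - 0.665 - 0.245 = -1.7752
Step 4: Primal residual = |-0.665 - 0.245| = 0.91


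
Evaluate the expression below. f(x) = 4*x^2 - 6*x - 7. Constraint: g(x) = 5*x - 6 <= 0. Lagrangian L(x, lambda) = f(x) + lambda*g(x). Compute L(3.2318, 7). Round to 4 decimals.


Step 1: Evaluate f(x).
f(3.2318) = 4*3.2318^2 - 6*3.2318 - 7 = 15.3873
Step 2: Evaluate g(x).
g(3.2318) = 5*3.2318 - 6 = 10.159
Step 3: Compute Lagrangian.
L = 15.3873 + 7*10.159 = 86.5003


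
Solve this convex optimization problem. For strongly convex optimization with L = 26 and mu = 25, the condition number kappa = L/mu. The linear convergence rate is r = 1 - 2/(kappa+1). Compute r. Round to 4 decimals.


Step 1: Compute the condition number.
kappa = L/mu = 26/25 = 1.04
Step 2: Compute the convergence rate.
r = 1 - 2/(kappa + 1) = 1 - 2*mu/(L + mu) = (L - mu)/(L + mu) = 1/51 = 0.0196


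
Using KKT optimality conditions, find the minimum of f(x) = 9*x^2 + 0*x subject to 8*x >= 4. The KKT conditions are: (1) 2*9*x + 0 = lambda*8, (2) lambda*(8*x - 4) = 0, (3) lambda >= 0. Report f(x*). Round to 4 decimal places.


Step 1: Try lambda = 0 (constraint inactive).
x_unc = 0/(2*9) = 0.0
Check: 8*0.0 = 0.0 < 4 -- violated!
Step 2: Constraint must be active: 8*x = 4
x* = 4/8 = 0.5
lambda = (2*9*0.5 + 0)/8 = 1.125
Step 3: Compute optimal value.
f(x*) = 9*0.5^2 + 0*0.5 = 2.25


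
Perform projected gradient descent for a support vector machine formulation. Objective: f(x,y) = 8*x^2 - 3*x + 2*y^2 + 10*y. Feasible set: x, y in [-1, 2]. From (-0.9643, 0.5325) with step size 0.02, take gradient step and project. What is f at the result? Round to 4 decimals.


Step 1: Compute gradient at (-0.9643, 0.5325).
grad_x = 2*8*-0.9643 - 3 = -18.4288
grad_y = 2*2*0.5325 + 10 = 12.13
Step 2: Gradient step.
x_raw = -0.9643 - 0.02*-18.4288 = -0.5957
y_raw = 0.5325 - 0.02*12.13 = 0.2899
Step 3: Project onto [-1, 2].
x_proj = clip(-0.5957) = -0.5957
y_proj = clip(0.2899) = 0.2899
Step 4: Evaluate f.
f(-0.5957, 0.2899) = 7.6934


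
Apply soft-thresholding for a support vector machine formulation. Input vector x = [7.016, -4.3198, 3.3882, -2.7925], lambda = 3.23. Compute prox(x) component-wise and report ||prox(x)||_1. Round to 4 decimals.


Soft-thresholding with lambda = 3.23:
prox(7.016) = sign(7.016)*max(|7.016| - 3.23, 0) = 3.786
prox(-4.3198) = sign(-4.3198)*max(|-4.3198| - 3.23, 0) = -1.0898
prox(3.3882) = sign(3.3882)*max(|3.3882| - 3.23, 0) = 0.1582
prox(-2.7925) = sign(-2.7925)*max(|-2.7925| - 3.23, 0) = 0.0
prox(x) = [3.786, -1.0898, 0.1582, 0.0]
||prox(x)||_1 = 3.786 + 1.0898 + 0.1582 + 0.0 = 5.034


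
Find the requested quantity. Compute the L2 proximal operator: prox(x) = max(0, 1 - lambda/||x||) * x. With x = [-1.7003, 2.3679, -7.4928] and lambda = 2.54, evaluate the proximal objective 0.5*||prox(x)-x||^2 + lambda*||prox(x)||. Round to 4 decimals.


Step 1: Compute ||x||.
||x|| = 8.0399
Step 2: Compute scaling factor.
scale = max(0, 1 - 2.54/8.0399) = 0.6841
Step 3: prox(x) = [-1.1631, 1.6198, -5.1256]
||prox(x)|| = 5.4999
Step 4: Proximal objective.
0.5*||prox-x||^2 = 3.2258
lambda*||prox|| = 13.9697
Total = 17.1956


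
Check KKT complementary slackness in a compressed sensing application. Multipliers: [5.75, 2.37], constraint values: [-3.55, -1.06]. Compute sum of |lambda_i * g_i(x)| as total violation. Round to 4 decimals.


KKT complementary slackness check:
lambda_1 * g_1 = 5.75 * -3.55 = -20.4125
lambda_2 * g_2 = 2.37 * -1.06 = -2.5122
Total violation = 20.4125 + 2.5122 = 22.9247


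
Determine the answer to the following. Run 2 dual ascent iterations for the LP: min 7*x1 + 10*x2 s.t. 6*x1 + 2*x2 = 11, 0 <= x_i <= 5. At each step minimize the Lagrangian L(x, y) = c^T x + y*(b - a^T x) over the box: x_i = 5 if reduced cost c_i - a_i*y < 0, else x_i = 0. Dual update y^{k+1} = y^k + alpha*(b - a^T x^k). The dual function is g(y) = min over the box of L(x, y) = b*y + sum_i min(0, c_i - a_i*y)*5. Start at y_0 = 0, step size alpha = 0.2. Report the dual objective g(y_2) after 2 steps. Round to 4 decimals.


Dual ascent for LP: min 7*x1 + 10*x2, 6*x1 + 2*x2 = 11, 0 <= x_i <= 5
Step 1: y^k = 0.0, reduced costs: (7.0, 10.0)
  x^k = (0.0, 0.0), subgradient = b - a^T x = 11.0
  y^{k+1} = 0.0 + 0.2*11.0 = 2.2
Step 2: y^k = 2.2, reduced costs: (-6.2, 5.6)
  x^k = (5.0, 0.0), subgradient = b - a^T x = -19.0
  y^{k+1} = 2.2 + 0.2*-19.0 = -1.6
Dual objective at y_2 = -1.6: reduced costs (16.6, 13.2), box minimizer x = (0.0, 0.0)
g(y_2) = b*y + (c1 - a1*y)*x1 + (c2 - a2*y)*x2 = 11*(-1.6) + 16.6*0.0 + 13.2*0.0 = -17.6 + 0.0 + 0.0 = -17.6


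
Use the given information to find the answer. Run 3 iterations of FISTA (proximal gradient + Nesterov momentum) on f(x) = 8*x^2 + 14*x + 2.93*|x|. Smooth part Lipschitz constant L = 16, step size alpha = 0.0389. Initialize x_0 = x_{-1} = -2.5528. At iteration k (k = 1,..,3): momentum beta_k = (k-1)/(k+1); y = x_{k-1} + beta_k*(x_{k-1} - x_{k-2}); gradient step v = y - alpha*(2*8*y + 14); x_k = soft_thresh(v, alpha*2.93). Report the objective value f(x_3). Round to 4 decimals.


FISTA on f(x) = 8*x^2 + 14*x + 2.93*|x|
L = 16, alpha = 0.0389
Iteration 1: beta = 0.0, y = -2.5528 + 0.0*(-2.5528 + 2.5528) = -2.5528
  grad(y) = -26.8448, v = y - alpha*grad = -1.5085
  prox(v) = soft_thresh(-1.5085, 0.114) = -1.3946
Iteration 2: beta = 0.3333, y = -1.3946 + 0.3333*(-1.3946 + 2.5528) = -1.0085
  grad(y) = -2.1357, v = y - alpha*grad = -0.9254
  prox(v) = soft_thresh(-0.9254, 0.114) = -0.8114
Iteration 3: beta = 0.5, y = -0.8114 + 0.5*(-0.8114 + 1.3946) = -0.5199
  grad(y) = 5.6823, v = y - alpha*grad = -0.7409
  prox(v) = soft_thresh(-0.7409, 0.114) = -0.6269
f(x_3) = 8*(-0.6269)^2 + 14*(-0.6269) + 2.93*|-0.6269| = -3.7958


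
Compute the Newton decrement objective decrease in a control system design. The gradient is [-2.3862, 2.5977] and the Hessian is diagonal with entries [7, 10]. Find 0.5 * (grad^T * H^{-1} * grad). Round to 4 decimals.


Step 1: H is diagonal, so H^(-1) * g = [-0.3409, 0.2598].
Step 2: g^T H^(-1) g = sum_i g_i^2 / H_ii
  = (-2.3862)^2/7 + (2.5977)^2/10
  = 0.8134 + 0.6748 = 1.4882
Step 3: Objective decrease = 0.5 * g^T H^(-1) g = 0.7441


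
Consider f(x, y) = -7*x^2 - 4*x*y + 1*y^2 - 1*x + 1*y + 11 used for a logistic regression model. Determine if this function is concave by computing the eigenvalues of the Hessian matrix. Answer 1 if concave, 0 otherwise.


The Hessian of f(x,y) = -7*x^2 - 4*x*y + 1*y^2 - 1*x + 1*y + 11 is:
H = [[-14, -4], [-4, 2]]
Trace = -14 + 2 = -12
Determinant = -14*2 - (-4)^2 = -44
Discriminant = (-12)^2 - 4*-44 = 320.0
Eigenvalues: lambda_1 = -14.9443, lambda_2 = 2.9443
The function is not concave.

0


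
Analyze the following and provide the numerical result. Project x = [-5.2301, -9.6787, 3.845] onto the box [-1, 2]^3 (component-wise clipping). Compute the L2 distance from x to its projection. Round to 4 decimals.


Project each component onto [-1, 2].
clip(-5.2301) = -1.0, clip(-9.6787) = -1.0, clip(3.845) = 2.0
Projection = [-1.0, -1.0, 2.0]
Squared diffs: [17.8937, 75.3198, 3.404]
Distance = sqrt(96.6175) = 9.8294


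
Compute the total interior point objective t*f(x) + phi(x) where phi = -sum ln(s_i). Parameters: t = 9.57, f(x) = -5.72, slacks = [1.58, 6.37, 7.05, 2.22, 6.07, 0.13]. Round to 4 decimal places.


Step 1: Compute log-barrier.
ln values: [0.4574, 1.8516, 1.953, 0.7975, 1.8034, -2.0402]
phi = -(0.4574 + 1.8516 + 1.953 + 0.7975 + 1.8034 - 2.0402) = -4.8227
Step 2: Compute augmented objective.
t*f(x) = 9.57*-5.72 = -54.7404
Total = -54.7404 - 4.8227 = -59.5631


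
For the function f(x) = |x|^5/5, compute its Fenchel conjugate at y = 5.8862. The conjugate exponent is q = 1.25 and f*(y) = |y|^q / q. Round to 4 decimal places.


The conjugate exponent q satisfies 1/p + 1/q = 1.
p = 5, so q = 5/(5 - 1) = 1.25
|y|^q = 5.8862^1.25 = 9.1684
f*(5.8862) = 9.1684 / 1.25 = 7.3347


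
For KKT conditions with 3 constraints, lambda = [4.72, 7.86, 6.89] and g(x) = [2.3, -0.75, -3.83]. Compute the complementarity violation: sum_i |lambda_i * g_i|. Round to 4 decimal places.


KKT complementary slackness check:
lambda_1 * g_1 = 4.72 * 2.3 = 10.856
lambda_2 * g_2 = 7.86 * -0.75 = -5.895
lambda_3 * g_3 = 6.89 * -3.83 = -26.3887
Total violation = 10.856 + 5.895 + 26.3887 = 43.1397


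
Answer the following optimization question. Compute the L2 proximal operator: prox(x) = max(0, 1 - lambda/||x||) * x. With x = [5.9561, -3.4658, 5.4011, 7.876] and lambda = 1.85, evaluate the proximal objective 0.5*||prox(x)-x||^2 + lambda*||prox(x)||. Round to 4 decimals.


Step 1: Compute ||x||.
||x|| = 11.7767
Step 2: Compute scaling factor.
scale = max(0, 1 - 1.85/11.7767) = 0.8429
Step 3: prox(x) = [5.0205, -2.9214, 4.5526, 6.6388]
||prox(x)|| = 9.9267
Step 4: Proximal objective.
0.5*||prox-x||^2 = 1.7113
lambda*||prox|| = 18.3644
Total = 20.0756


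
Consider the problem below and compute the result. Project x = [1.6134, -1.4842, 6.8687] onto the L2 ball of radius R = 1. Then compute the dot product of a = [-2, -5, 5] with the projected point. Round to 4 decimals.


Step 1: Compute ||x|| (intermediates to 6 decimals).
||x|| = sqrt(1.6134^2 + (-1.4842)^2 + 6.8687^2) = 7.210059
Step 2: Project.
Since ||x|| > R, scale = R/||x|| = 1/7.210059 = 0.138695, proj(x) = scale * x
proj(x) = [0.223771, -0.205851, 0.952654]
Step 3: Dot product.
a^T * proj(x) = -2*0.223771 - 5*(-0.205851) + 5*0.952654 = 5.345


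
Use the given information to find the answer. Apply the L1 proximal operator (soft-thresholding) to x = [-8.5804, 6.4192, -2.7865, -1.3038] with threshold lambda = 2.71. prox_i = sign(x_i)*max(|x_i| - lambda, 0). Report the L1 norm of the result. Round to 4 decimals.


Soft-thresholding with lambda = 2.71:
prox(-8.5804) = sign(-8.5804)*max(|-8.5804| - 2.71, 0) = -5.8704
prox(6.4192) = sign(6.4192)*max(|6.4192| - 2.71, 0) = 3.7092
prox(-2.7865) = sign(-2.7865)*max(|-2.7865| - 2.71, 0) = -0.0765
prox(-1.3038) = sign(-1.3038)*max(|-1.3038| - 2.71, 0) = 0.0
prox(x) = [-5.8704, 3.7092, -0.0765, 0.0]
||prox(x)||_1 = 5.8704 + 3.7092 + 0.0765 + 0.0 = 9.6561


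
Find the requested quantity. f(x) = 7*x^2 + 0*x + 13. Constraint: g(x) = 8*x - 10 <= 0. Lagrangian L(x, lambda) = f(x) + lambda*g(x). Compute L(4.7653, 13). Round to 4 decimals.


Step 1: Evaluate f(x).
f(4.7653) = 7*4.7653^2 + 0*4.7653 + 13 = 171.9566
Step 2: Evaluate g(x).
g(4.7653) = 8*4.7653 - 10 = 28.1224
Step 3: Compute Lagrangian.
L = 171.9566 + 13*28.1224 = 537.5478


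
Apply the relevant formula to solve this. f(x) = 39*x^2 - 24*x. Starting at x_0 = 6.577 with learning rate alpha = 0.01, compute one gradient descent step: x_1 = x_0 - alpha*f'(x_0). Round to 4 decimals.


We compute the gradient at x_0 and apply the update.
f'(x) = 78*x - 24
f'(6.577) = 78*6.577 - 24 = 489.006
x_1 = 6.577 - 0.01*489.006 = 1.6869


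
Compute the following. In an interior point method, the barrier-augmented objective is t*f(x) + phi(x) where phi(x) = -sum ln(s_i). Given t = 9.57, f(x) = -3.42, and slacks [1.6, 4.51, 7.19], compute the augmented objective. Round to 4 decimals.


Step 1: Compute log-barrier.
ln values: [0.47, 1.5063, 1.9727]
phi = -(0.47 + 1.5063 + 1.9727) = -3.949
Step 2: Compute augmented objective.
t*f(x) = 9.57*-3.42 = -32.7294
Total = -32.7294 - 3.949 = -36.6784


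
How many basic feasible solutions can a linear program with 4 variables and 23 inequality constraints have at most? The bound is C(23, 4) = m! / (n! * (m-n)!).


Each vertex corresponds to some choice of n active constraints out of m, so the number of vertices is at most C(m, n) = m! / (n!(m-n)!).
m = 23, n = 4
Numerator: 23 * 22 * 21 * 20
Denominator: 4! = 24
C(23, 4) = 8855


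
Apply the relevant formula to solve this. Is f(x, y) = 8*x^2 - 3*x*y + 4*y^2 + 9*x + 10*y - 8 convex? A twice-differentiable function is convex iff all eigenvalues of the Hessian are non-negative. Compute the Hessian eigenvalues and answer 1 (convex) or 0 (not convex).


The Hessian of f(x,y) = 8*x^2 - 3*x*y + 4*y^2 + 9*x + 10*y - 8 is:
H = [[16, -3], [-3, 8]]
Trace = 16 + 8 = 24
Determinant = 16*8 - (-3)^2 = 119
Discriminant = (24)^2 - 4*119 = 100.0
Eigenvalues: lambda_1 = 7.0, lambda_2 = 17.0
The function is convex.

1


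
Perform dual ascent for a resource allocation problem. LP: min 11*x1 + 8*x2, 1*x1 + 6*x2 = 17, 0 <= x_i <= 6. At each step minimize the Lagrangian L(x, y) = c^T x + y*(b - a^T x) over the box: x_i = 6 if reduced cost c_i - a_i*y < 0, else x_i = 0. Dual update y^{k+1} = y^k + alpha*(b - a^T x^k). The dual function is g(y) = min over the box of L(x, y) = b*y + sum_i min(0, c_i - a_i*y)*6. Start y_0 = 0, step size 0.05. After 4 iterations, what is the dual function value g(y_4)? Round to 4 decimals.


Dual ascent for LP: min 11*x1 + 8*x2, 1*x1 + 6*x2 = 17, 0 <= x_i <= 6
Step 1: y^k = 0.0, reduced costs: (11.0, 8.0)
  x^k = (0.0, 0.0), subgradient = b - a^T x = 17.0
  y^{k+1} = 0.0 + 0.05*17.0 = 0.85
Step 2: y^k = 0.85, reduced costs: (10.15, 2.9)
  x^k = (0.0, 0.0), subgradient = b - a^T x = 17.0
  y^{k+1} = 0.85 + 0.05*17.0 = 1.7
Step 3: y^k = 1.7, reduced costs: (9.3, -2.2)
  x^k = (0.0, 6.0), subgradient = b - a^T x = -19.0
  y^{k+1} = 1.7 + 0.05*-19.0 = 0.75
Step 4: y^k = 0.75, reduced costs: (10.25, 3.5)
  x^k = (0.0, 0.0), subgradient = b - a^T x = 17.0
  y^{k+1} = 0.75 + 0.05*17.0 = 1.6
Dual objective at y_4 = 1.6: reduced costs (9.4, -1.6), box minimizer x = (0.0, 6.0)
g(y_4) = b*y + (c1 - a1*y)*x1 + (c2 - a2*y)*x2 = 17*1.6 + 9.4*0.0 + (-1.6)*6.0 = 27.2 + 0.0 - 9.6 = 17.6


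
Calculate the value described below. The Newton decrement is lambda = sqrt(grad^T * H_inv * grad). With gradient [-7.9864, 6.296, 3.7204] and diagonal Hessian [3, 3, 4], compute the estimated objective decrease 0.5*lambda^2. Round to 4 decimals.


Step 1: H is diagonal, so H^(-1) * g = [-2.6621, 2.0987, 0.9301].
Step 2: g^T H^(-1) g = sum_i g_i^2 / H_ii
  = (-7.9864)^2/3 + (6.296)^2/3 + (3.7204)^2/4
  = 21.2609 + 13.2132 + 3.4603 = 37.9344
Step 3: Objective decrease = 0.5 * g^T H^(-1) g = 18.9672


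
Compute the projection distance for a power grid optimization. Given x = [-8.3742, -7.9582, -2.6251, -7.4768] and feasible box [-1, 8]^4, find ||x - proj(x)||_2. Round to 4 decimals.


Project each component onto [-1, 8].
clip(-8.3742) = -1.0, clip(-7.9582) = -1.0, clip(-2.6251) = -1.0, clip(-7.4768) = -1.0
Projection = [-1.0, -1.0, -1.0, -1.0]
Squared diffs: [54.3788, 48.4165, 2.641, 41.9489]
Distance = sqrt(147.3852) = 12.1402


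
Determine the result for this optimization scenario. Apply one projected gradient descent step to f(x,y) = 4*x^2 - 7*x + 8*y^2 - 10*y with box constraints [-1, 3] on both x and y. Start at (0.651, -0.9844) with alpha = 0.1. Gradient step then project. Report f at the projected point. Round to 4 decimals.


Step 1: Compute gradient at (0.651, -0.9844).
grad_x = 2*4*0.651 - 7 = -1.792
grad_y = 2*8*-0.9844 - 10 = -25.7504
Step 2: Gradient step.
x_raw = 0.651 - 0.1*-1.792 = 0.8302
y_raw = -0.9844 - 0.1*-25.7504 = 1.5906
Step 3: Project onto [-1, 3].
x_proj = clip(0.8302) = 0.8302
y_proj = clip(1.5906) = 1.5906
Step 4: Evaluate f.
f(0.8302, 1.5906) = 1.2802


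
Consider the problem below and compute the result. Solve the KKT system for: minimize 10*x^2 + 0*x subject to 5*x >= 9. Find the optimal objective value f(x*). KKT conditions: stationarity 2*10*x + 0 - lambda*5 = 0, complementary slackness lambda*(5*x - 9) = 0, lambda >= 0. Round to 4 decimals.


Step 1: Try lambda = 0 (constraint inactive).
x_unc = 0/(2*10) = 0.0
Check: 5*0.0 = 0.0 < 9 -- violated!
Step 2: Constraint must be active: 5*x = 9
x* = 9/5 = 1.8
lambda = (2*10*1.8 + 0)/5 = 7.2
Step 3: Compute optimal value.
f(x*) = 10*1.8^2 + 0*1.8 = 32.4


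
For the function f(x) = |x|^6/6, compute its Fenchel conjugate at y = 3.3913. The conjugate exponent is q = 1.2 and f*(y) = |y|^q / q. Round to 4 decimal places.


The conjugate exponent q satisfies 1/p + 1/q = 1.
p = 6, so q = 6/(6 - 1) = 1.2
|y|^q = 3.3913^1.2 = 4.3295
f*(3.3913) = 4.3295 / 1.2 = 3.6079


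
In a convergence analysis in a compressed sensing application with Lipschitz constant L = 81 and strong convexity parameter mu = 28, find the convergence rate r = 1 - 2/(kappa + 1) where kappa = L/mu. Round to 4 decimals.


Step 1: Compute the condition number.
kappa = L/mu = 81/28 = 2.8929
Step 2: Compute the convergence rate.
r = 1 - 2/(kappa + 1) = 1 - 2*mu/(L + mu) = (L - mu)/(L + mu) = 53/109 = 0.4862


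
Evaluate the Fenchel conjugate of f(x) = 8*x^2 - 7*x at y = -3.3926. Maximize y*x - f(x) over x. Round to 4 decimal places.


f*(y) = sup_x {y*x - a*x^2 - b*x} = sup_x {(y-b)*x - a*x^2}
FOC: (y - b) - 2a*x = 0 => x* = (y - b)/(2a)
x* = (-3.3926 + 7)/(2*8) = 0.2255
f*(-3.3926) = (y-b)^2/(4a) = (-3.3926 + 7)^2/(4*8)
= 13.0133/32 = 0.4067


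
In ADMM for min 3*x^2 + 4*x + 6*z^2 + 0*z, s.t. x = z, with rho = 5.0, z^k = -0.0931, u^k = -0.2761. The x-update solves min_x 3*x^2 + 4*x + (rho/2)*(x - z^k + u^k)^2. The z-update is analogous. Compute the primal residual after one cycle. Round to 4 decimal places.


ADMM iteration with rho = 5.0, z^k = -0.0931, u^k = -0.2761
Step 1: x-update.
Minimize 3*x^2 + 4*x + (5.0/2)*(x + 0.0931 - 0.2761)^2
FOC: (2*3 + 5.0)*x = -4 + 5.0*(-0.0931 + 0.2761)
x^{k+1} = -0.2805
Step 2: z-update.
Minimize 6*z^2 + 0*z + (5.0/2)*(-0.2805 - z - 0.2761)^2
FOC: (2*6 + 5.0)*z = 0 + 5.0*(-0.2805 - 0.2761)
z^{k+1} = -0.1637
Step 3: u-update.
u^{k+1} = -0.2761 - 0.2805 + 0.1637 = -0.3929
Step 4: Primal residual = |-0.2805 + 0.1637| = 0.1168


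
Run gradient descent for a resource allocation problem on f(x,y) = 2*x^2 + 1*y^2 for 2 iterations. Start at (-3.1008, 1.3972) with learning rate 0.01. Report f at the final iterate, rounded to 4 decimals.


Gradient descent on f(x,y) = 2*x^2 + 1*y^2.
Starting point: (-3.1008, 1.3972), alpha = 0.01
Step 1: grad_x = 2*2*-3.1008 = -12.4032, grad_y = 2*1*1.3972 = 2.7944
  x_1 = -3.1008 - 0.01*-12.4032 = -2.9768
  y_1 = 1.3972 - 0.01*2.7944 = 1.3693
Step 2: grad_x = 2*2*-2.9768 = -11.9071, grad_y = 2*1*1.3693 = 2.7385
  x_2 = -2.9768 - 0.01*-11.9071 = -2.8577
  y_2 = 1.3693 - 0.01*2.7385 = 1.3419
f(-2.8577, 1.3419) = 2*(-2.8577)^2 + 1*1.3419^2 = 18.1335


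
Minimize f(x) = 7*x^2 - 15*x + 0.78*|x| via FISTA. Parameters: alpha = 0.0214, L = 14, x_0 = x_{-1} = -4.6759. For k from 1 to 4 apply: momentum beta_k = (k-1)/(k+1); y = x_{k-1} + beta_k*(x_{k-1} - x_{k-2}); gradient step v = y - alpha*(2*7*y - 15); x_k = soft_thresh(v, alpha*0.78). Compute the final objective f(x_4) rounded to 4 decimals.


FISTA on f(x) = 7*x^2 - 15*x + 0.78*|x|
L = 14, alpha = 0.0214
Iteration 1: beta = 0.0, y = -4.6759 + 0.0*(-4.6759 + 4.6759) = -4.6759
  grad(y) = -80.4626, v = y - alpha*grad = -2.954
  prox(v) = soft_thresh(-2.954, 0.0167) = -2.9373
Iteration 2: beta = 0.3333, y = -2.9373 + 0.3333*(-2.9373 + 4.6759) = -2.3578
  grad(y) = -48.0089, v = y - alpha*grad = -1.3304
  prox(v) = soft_thresh(-1.3304, 0.0167) = -1.3137
Iteration 3: beta = 0.5, y = -1.3137 + 0.5*(-1.3137 + 2.9373) = -0.5019
  grad(y) = -22.0264, v = y - alpha*grad = -0.0305
  prox(v) = soft_thresh(-0.0305, 0.0167) = -0.0138
Iteration 4: beta = 0.6, y = -0.0138 + 0.6*(-0.0138 + 1.3137) = 0.7661
  grad(y) = -4.2748, v = y - alpha*grad = 0.8576
  prox(v) = soft_thresh(0.8576, 0.0167) = 0.8409
f(x_4) = 7*0.8409^2 - 15*0.8409 + 0.78*|0.8409| = -7.0077


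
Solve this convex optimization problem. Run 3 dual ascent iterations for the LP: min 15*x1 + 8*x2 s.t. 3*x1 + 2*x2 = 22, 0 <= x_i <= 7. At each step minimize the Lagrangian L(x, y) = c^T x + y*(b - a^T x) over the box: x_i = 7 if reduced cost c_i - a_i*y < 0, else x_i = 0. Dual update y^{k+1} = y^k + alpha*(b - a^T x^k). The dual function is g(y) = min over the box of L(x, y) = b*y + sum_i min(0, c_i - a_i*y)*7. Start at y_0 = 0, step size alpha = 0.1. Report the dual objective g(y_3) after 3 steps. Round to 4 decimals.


Dual ascent for LP: min 15*x1 + 8*x2, 3*x1 + 2*x2 = 22, 0 <= x_i <= 7
Step 1: y^k = 0.0, reduced costs: (15.0, 8.0)
  x^k = (0.0, 0.0), subgradient = b - a^T x = 22.0
  y^{k+1} = 0.0 + 0.1*22.0 = 2.2
Step 2: y^k = 2.2, reduced costs: (8.4, 3.6)
  x^k = (0.0, 0.0), subgradient = b - a^T x = 22.0
  y^{k+1} = 2.2 + 0.1*22.0 = 4.4
Step 3: y^k = 4.4, reduced costs: (1.8, -0.8)
  x^k = (0.0, 7.0), subgradient = b - a^T x = 8.0
  y^{k+1} = 4.4 + 0.1*8.0 = 5.2
Dual objective at y_3 = 5.2: reduced costs (-0.6, -2.4), box minimizer x = (7.0, 7.0)
g(y_3) = b*y + (c1 - a1*y)*x1 + (c2 - a2*y)*x2 = 22*5.2 + (-0.6)*7.0 + (-2.4)*7.0 = 114.4 - 4.2 - 16.8 = 93.4


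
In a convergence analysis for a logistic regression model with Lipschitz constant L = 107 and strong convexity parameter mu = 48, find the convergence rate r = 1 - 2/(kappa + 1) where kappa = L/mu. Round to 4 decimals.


Step 1: Compute the condition number.
kappa = L/mu = 107/48 = 2.2292
Step 2: Compute the convergence rate.
r = 1 - 2/(kappa + 1) = 1 - 2*mu/(L + mu) = (L - mu)/(L + mu) = 59/155 = 0.3806


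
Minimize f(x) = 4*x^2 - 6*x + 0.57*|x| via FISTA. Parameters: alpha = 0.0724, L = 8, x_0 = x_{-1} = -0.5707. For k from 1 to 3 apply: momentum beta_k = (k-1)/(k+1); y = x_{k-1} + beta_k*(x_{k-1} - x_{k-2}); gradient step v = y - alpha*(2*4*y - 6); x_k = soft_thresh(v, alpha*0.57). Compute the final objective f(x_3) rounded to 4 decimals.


FISTA on f(x) = 4*x^2 - 6*x + 0.57*|x|
L = 8, alpha = 0.0724
Iteration 1: beta = 0.0, y = -0.5707 + 0.0*(-0.5707 + 0.5707) = -0.5707
  grad(y) = -10.5656, v = y - alpha*grad = 0.1942
  prox(v) = soft_thresh(0.1942, 0.0413) = 0.153
Iteration 2: beta = 0.3333, y = 0.153 + 0.3333*(0.153 + 0.5707) = 0.3942
  grad(y) = -2.8463, v = y - alpha*grad = 0.6003
  prox(v) = soft_thresh(0.6003, 0.0413) = 0.559
Iteration 3: beta = 0.5, y = 0.559 + 0.5*(0.559 - 0.153) = 0.762
  grad(y) = 0.0963, v = y - alpha*grad = 0.7551
  prox(v) = soft_thresh(0.7551, 0.0413) = 0.7138
f(x_3) = 4*0.7138^2 - 6*0.7138 + 0.57*|0.7138| = -1.8379


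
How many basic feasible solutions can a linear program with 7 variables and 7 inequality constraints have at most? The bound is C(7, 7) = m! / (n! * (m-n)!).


Each vertex corresponds to some choice of n active constraints out of m, so the number of vertices is at most C(m, n) = m! / (n!(m-n)!).
m = 7, n = 7
Numerator: 7 * 6 * 5 * 4 * 3 * 2 * 1
Denominator: 7! = 5040
C(7, 7) = 1


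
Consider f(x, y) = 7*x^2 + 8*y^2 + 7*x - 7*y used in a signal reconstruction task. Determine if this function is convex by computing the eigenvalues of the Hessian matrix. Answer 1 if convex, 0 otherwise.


The Hessian of f(x,y) = 7*x^2 + 8*y^2 + 7*x - 7*y is:
H = [[14, 0], [0, 16]]
Trace = 14 + 16 = 30
Determinant = 14*16 - (0)^2 = 224
Discriminant = (30)^2 - 4*224 = 4.0
Eigenvalues: lambda_1 = 14.0, lambda_2 = 16.0
The function is convex.

1


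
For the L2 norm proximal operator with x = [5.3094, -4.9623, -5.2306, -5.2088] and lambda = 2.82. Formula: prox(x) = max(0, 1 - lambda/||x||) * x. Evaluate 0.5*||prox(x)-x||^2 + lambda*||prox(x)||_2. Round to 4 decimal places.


Step 1: Compute ||x||.
||x|| = 10.3588
Step 2: Compute scaling factor.
scale = max(0, 1 - 2.82/10.3588) = 0.7278
Step 3: prox(x) = [3.864, -3.6114, -3.8067, -3.7908]
||prox(x)|| = 7.5388
Step 4: Proximal objective.
0.5*||prox-x||^2 = 3.9762
lambda*||prox|| = 21.2594
Total = 25.2356


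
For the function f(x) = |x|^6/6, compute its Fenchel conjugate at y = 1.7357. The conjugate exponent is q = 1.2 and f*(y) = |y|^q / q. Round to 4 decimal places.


The conjugate exponent q satisfies 1/p + 1/q = 1.
p = 6, so q = 6/(6 - 1) = 1.2
|y|^q = 1.7357^1.2 = 1.9381
f*(1.7357) = 1.9381 / 1.2 = 1.6151


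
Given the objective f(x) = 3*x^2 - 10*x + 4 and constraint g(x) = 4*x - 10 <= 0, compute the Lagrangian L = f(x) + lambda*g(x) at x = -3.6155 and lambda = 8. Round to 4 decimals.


Step 1: Evaluate f(x).
f(-3.6155) = 3*(-3.6155)^2 - 10*(-3.6155) + 4 = 79.3705
Step 2: Evaluate g(x).
g(-3.6155) = 4*-3.6155 - 10 = -24.462
Step 3: Compute Lagrangian.
L = 79.3705 + 8*-24.462 = -116.3255


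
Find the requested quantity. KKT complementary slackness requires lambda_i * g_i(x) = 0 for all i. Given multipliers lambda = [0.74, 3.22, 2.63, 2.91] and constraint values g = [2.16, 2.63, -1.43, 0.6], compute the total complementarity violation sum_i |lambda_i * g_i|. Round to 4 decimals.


KKT complementary slackness check:
lambda_1 * g_1 = 0.74 * 2.16 = 1.5984
lambda_2 * g_2 = 3.22 * 2.63 = 8.4686
lambda_3 * g_3 = 2.63 * -1.43 = -3.7609
lambda_4 * g_4 = 2.91 * 0.6 = 1.746
Total violation = 1.5984 + 8.4686 + 3.7609 + 1.746 = 15.5739


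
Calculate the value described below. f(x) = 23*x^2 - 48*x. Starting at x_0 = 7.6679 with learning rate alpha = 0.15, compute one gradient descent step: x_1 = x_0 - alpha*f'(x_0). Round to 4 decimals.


We compute the gradient at x_0 and apply the update.
f'(x) = 46*x - 48
f'(7.6679) = 46*7.6679 - 48 = 304.7234
x_1 = 7.6679 - 0.15*304.7234 = -38.0406


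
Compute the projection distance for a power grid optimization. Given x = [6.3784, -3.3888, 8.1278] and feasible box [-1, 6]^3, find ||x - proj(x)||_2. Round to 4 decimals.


Project each component onto [-1, 6].
clip(6.3784) = 6.0, clip(-3.3888) = -1.0, clip(8.1278) = 6.0
Projection = [6.0, -1.0, 6.0]
Squared diffs: [0.1432, 5.7064, 4.5275]
Distance = sqrt(10.3771) = 3.2213


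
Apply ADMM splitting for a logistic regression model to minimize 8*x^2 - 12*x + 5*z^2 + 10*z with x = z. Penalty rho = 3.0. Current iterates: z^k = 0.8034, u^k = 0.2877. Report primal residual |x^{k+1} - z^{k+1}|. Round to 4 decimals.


ADMM iteration with rho = 3.0, z^k = 0.8034, u^k = 0.2877
Step 1: x-update.
Minimize 8*x^2 - 12*x + (3.0/2)*(x - 0.8034 + 0.2877)^2
FOC: (2*8 + 3.0)*x = 12 + 3.0*(0.8034 - 0.2877)
x^{k+1} = 0.713
Step 2: z-update.
Minimize 5*z^2 + 10*z + (3.0/2)*(0.713 - z + 0.2877)^2
FOC: (2*5 + 3.0)*z = -10 + 3.0*(0.713 + 0.2877)
z^{k+1} = -0.5383
Step 3: u-update.
u^{k+1} = 0.2877 + 0.713 + 0.5383 = 1.539
Step 4: Primal residual = |0.713 + 0.5383| = 1.2513


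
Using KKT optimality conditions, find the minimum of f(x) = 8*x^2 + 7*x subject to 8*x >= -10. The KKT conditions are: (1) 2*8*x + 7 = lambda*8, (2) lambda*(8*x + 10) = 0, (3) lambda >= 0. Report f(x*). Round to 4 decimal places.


Step 1: Try lambda = 0 (constraint inactive).
Stationarity: 2*8*x + 7 = 0
x* = -7/(2*8) = -0.4375
Check constraint: 8*-0.4375 = -3.5 >= -10 -- satisfied.
Step 2: Compute optimal value.
f(x*) = 8*(-0.4375)^2 + 7*(-0.4375) = -1.5313


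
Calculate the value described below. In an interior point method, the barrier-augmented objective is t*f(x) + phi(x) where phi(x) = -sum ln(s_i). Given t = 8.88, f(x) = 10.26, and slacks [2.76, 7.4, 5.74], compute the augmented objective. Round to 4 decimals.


Step 1: Compute log-barrier.
ln values: [1.0152, 2.0015, 1.7475]
phi = -(1.0152 + 2.0015 + 1.7475) = -4.7642
Step 2: Compute augmented objective.
t*f(x) = 8.88*10.26 = 91.1088
Total = 91.1088 - 4.7642 = 86.3446


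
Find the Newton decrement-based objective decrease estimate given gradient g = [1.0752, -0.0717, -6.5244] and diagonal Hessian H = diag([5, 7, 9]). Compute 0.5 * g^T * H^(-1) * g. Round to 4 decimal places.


Step 1: H is diagonal, so H^(-1) * g = [0.215, -0.0102, -0.7249].
Step 2: g^T H^(-1) g = sum_i g_i^2 / H_ii
  = (1.0752)^2/5 + (-0.0717)^2/7 + (-6.5244)^2/9
  = 0.2312 + 0.0007 + 4.7298 = 4.9617
Step 3: Objective decrease = 0.5 * g^T H^(-1) g = 2.4809


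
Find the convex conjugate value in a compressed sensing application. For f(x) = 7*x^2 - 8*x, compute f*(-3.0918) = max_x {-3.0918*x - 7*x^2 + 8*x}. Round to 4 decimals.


f*(y) = sup_x {y*x - a*x^2 - b*x} = sup_x {(y-b)*x - a*x^2}
FOC: (y - b) - 2a*x = 0 => x* = (y - b)/(2a)
x* = (-3.0918 + 8)/(2*7) = 0.3506
f*(-3.0918) = (y-b)^2/(4a) = (-3.0918 + 8)^2/(4*7)
= 24.0904/28 = 0.8604


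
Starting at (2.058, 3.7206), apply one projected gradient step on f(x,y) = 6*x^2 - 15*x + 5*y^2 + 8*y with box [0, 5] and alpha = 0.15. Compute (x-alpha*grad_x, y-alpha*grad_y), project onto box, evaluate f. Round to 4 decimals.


Step 1: Compute gradient at (2.058, 3.7206).
grad_x = 2*6*2.058 - 15 = 9.696
grad_y = 2*5*3.7206 + 8 = 45.206
Step 2: Gradient step.
x_raw = 2.058 - 0.15*9.696 = 0.6036
y_raw = 3.7206 - 0.15*45.206 = -3.0603
Step 3: Project onto [0, 5].
x_proj = clip(0.6036) = 0.6036
y_proj = clip(-3.0603) = 0.0
Step 4: Evaluate f.
f(0.6036, 0.0) = -6.868


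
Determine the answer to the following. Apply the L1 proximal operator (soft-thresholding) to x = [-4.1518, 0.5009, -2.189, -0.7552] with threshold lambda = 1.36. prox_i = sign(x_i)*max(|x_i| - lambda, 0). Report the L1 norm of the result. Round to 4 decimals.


Soft-thresholding with lambda = 1.36:
prox(-4.1518) = sign(-4.1518)*max(|-4.1518| - 1.36, 0) = -2.7918
prox(0.5009) = sign(0.5009)*max(|0.5009| - 1.36, 0) = 0.0
prox(-2.189) = sign(-2.189)*max(|-2.189| - 1.36, 0) = -0.829
prox(-0.7552) = sign(-0.7552)*max(|-0.7552| - 1.36, 0) = 0.0
prox(x) = [-2.7918, 0.0, -0.829, 0.0]
||prox(x)||_1 = 2.7918 + 0.0 + 0.829 + 0.0 = 3.6208


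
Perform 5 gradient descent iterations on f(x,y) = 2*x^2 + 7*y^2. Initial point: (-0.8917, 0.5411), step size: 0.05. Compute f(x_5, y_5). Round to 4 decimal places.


Gradient descent on f(x,y) = 2*x^2 + 7*y^2.
Starting point: (-0.8917, 0.5411), alpha = 0.05
Step 1: grad_x = 2*2*-0.8917 = -3.5668, grad_y = 2*7*0.5411 = 7.5754
  x_1 = -0.8917 - 0.05*-3.5668 = -0.7134
  y_1 = 0.5411 - 0.05*7.5754 = 0.1623
Step 2: grad_x = 2*2*-0.7134 = -2.8534, grad_y = 2*7*0.1623 = 2.2726
  x_2 = -0.7134 - 0.05*-2.8534 = -0.5707
  y_2 = 0.1623 - 0.05*2.2726 = 0.0487
Step 3: grad_x = 2*2*-0.5707 = -2.2828, grad_y = 2*7*0.0487 = 0.6818
  x_3 = -0.5707 - 0.05*-2.2828 = -0.4566
  y_3 = 0.0487 - 0.05*0.6818 = 0.0146
Step 4: grad_x = 2*2*-0.4566 = -1.8262, grad_y = 2*7*0.0146 = 0.2045
  x_4 = -0.4566 - 0.05*-1.8262 = -0.3652
  y_4 = 0.0146 - 0.05*0.2045 = 0.0044
Step 5: grad_x = 2*2*-0.3652 = -1.461, grad_y = 2*7*0.0044 = 0.0614
  x_5 = -0.3652 - 0.05*-1.461 = -0.2922
  y_5 = 0.0044 - 0.05*0.0614 = 0.0013
f(-0.2922, 0.0013) = 2*(-0.2922)^2 + 7*0.0013^2 = 0.1708


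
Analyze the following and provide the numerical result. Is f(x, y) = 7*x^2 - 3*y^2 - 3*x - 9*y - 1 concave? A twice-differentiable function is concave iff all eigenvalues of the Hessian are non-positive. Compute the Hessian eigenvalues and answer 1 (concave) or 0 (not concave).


The Hessian of f(x,y) = 7*x^2 - 3*y^2 - 3*x - 9*y - 1 is:
H = [[14, 0], [0, -6]]
Trace = 14 - 6 = 8
Determinant = 14*-6 - (0)^2 = -84
Discriminant = (8)^2 - 4*-84 = 400.0
Eigenvalues: lambda_1 = -6.0, lambda_2 = 14.0
The function is not concave.

0


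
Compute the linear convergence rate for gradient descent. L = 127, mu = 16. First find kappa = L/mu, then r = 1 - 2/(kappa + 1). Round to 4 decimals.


Step 1: Compute the condition number.
kappa = L/mu = 127/16 = 7.9375
Step 2: Compute the convergence rate.
r = 1 - 2/(kappa + 1) = 1 - 2*mu/(L + mu) = (L - mu)/(L + mu) = 111/143 = 0.7762


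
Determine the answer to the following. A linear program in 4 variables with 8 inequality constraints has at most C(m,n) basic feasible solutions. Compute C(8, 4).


Each vertex corresponds to some choice of n active constraints out of m, so the number of vertices is at most C(m, n) = m! / (n!(m-n)!).
m = 8, n = 4
Numerator: 8 * 7 * 6 * 5
Denominator: 4! = 24
C(8, 4) = 70


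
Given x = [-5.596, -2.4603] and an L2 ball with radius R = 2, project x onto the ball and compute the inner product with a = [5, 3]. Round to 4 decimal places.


Step 1: Compute ||x|| (intermediates to 6 decimals).
||x|| = sqrt((-5.596)^2 + (-2.4603)^2) = 6.112961
Step 2: Project.
Since ||x|| > R, scale = R/||x|| = 2/6.112961 = 0.327174, proj(x) = scale * x
proj(x) = [-1.830866, -0.804946]
Step 3: Dot product.
a^T * proj(x) = 5*(-1.830866) + 3*(-0.804946) = -11.5692


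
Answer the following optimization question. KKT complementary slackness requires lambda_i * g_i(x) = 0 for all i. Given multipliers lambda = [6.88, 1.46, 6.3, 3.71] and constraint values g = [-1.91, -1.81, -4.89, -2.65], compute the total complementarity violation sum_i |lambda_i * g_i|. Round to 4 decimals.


KKT complementary slackness check:
lambda_1 * g_1 = 6.88 * -1.91 = -13.1408
lambda_2 * g_2 = 1.46 * -1.81 = -2.6426
lambda_3 * g_3 = 6.3 * -4.89 = -30.807
lambda_4 * g_4 = 3.71 * -2.65 = -9.8315
Total violation = 13.1408 + 2.6426 + 30.807 + 9.8315 = 56.4219


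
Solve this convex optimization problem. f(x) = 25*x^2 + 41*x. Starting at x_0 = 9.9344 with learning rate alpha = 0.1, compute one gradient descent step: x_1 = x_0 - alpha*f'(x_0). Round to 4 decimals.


We compute the gradient at x_0 and apply the update.
f'(x) = 50*x + 41
f'(9.9344) = 50*9.9344 + 41 = 537.72
x_1 = 9.9344 - 0.1*537.72 = -43.8376


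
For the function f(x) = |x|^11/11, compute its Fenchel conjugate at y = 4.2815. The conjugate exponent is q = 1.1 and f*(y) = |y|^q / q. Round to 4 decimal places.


The conjugate exponent q satisfies 1/p + 1/q = 1.
p = 11, so q = 11/(11 - 1) = 1.1
|y|^q = 4.2815^1.1 = 4.9517
f*(4.2815) = 4.9517 / 1.1 = 4.5016


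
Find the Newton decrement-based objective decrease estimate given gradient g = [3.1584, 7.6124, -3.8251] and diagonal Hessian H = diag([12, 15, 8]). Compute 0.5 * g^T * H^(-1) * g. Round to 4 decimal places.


Step 1: H is diagonal, so H^(-1) * g = [0.2632, 0.5075, -0.4781].
Step 2: g^T H^(-1) g = sum_i g_i^2 / H_ii
  = (3.1584)^2/12 + (7.6124)^2/15 + (-3.8251)^2/8
  = 0.8313 + 3.8632 + 1.8289 = 6.5235
Step 3: Objective decrease = 0.5 * g^T H^(-1) g = 3.2617


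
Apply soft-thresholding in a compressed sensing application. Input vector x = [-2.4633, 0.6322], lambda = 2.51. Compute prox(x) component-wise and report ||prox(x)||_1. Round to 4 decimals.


Soft-thresholding with lambda = 2.51:
prox(-2.4633) = sign(-2.4633)*max(|-2.4633| - 2.51, 0) = 0.0
prox(0.6322) = sign(0.6322)*max(|0.6322| - 2.51, 0) = 0.0
prox(x) = [0.0, 0.0]
||prox(x)||_1 = 0.0 + 0.0 = 0.0


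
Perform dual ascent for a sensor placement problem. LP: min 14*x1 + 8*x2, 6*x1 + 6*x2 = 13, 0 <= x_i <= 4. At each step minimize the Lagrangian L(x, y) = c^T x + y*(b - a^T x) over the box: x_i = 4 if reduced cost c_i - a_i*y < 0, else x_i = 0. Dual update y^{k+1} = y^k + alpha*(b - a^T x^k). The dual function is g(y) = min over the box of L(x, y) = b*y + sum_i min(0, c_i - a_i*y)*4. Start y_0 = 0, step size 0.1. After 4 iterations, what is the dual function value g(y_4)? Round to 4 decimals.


Dual ascent for LP: min 14*x1 + 8*x2, 6*x1 + 6*x2 = 13, 0 <= x_i <= 4
Step 1: y^k = 0.0, reduced costs: (14.0, 8.0)
  x^k = (0.0, 0.0), subgradient = b - a^T x = 13.0
  y^{k+1} = 0.0 + 0.1*13.0 = 1.3
Step 2: y^k = 1.3, reduced costs: (6.2, 0.2)
  x^k = (0.0, 0.0), subgradient = b - a^T x = 13.0
  y^{k+1} = 1.3 + 0.1*13.0 = 2.6
Step 3: y^k = 2.6, reduced costs: (-1.6, -7.6)
  x^k = (4.0, 4.0), subgradient = b - a^T x = -35.0
  y^{k+1} = 2.6 + 0.1*-35.0 = -0.9
Step 4: y^k = -0.9, reduced costs: (19.4, 13.4)
  x^k = (0.0, 0.0), subgradient = b - a^T x = 13.0
  y^{k+1} = -0.9 + 0.1*13.0 = 0.4
Dual objective at y_4 = 0.4: reduced costs (11.6, 5.6), box minimizer x = (0.0, 0.0)
g(y_4) = b*y + (c1 - a1*y)*x1 + (c2 - a2*y)*x2 = 13*0.4 + 11.6*0.0 + 5.6*0.0 = 5.2 + 0.0 + 0.0 = 5.2
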